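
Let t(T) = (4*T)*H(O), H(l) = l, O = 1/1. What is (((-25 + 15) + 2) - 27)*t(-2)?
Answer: 280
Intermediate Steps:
O = 1 (O = 1*1 = 1)
t(T) = 4*T (t(T) = (4*T)*1 = 4*T)
(((-25 + 15) + 2) - 27)*t(-2) = (((-25 + 15) + 2) - 27)*(4*(-2)) = ((-10 + 2) - 27)*(-8) = (-8 - 27)*(-8) = -35*(-8) = 280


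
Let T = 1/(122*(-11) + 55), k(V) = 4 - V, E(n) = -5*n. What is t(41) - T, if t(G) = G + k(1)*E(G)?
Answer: -738737/1287 ≈ -574.00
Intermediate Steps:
t(G) = -14*G (t(G) = G + (4 - 1*1)*(-5*G) = G + (4 - 1)*(-5*G) = G + 3*(-5*G) = G - 15*G = -14*G)
T = -1/1287 (T = 1/(-1342 + 55) = 1/(-1287) = -1/1287 ≈ -0.00077700)
t(41) - T = -14*41 - 1*(-1/1287) = -574 + 1/1287 = -738737/1287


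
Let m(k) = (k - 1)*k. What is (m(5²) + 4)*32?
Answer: 19328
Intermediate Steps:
m(k) = k*(-1 + k) (m(k) = (-1 + k)*k = k*(-1 + k))
(m(5²) + 4)*32 = (5²*(-1 + 5²) + 4)*32 = (25*(-1 + 25) + 4)*32 = (25*24 + 4)*32 = (600 + 4)*32 = 604*32 = 19328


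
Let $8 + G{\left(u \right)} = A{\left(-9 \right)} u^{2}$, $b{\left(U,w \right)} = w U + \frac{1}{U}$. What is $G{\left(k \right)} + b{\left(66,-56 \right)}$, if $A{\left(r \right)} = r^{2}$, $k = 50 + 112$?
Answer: $\frac{140055961}{66} \approx 2.1221 \cdot 10^{6}$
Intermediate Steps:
$k = 162$
$b{\left(U,w \right)} = \frac{1}{U} + U w$ ($b{\left(U,w \right)} = U w + \frac{1}{U} = \frac{1}{U} + U w$)
$G{\left(u \right)} = -8 + 81 u^{2}$ ($G{\left(u \right)} = -8 + \left(-9\right)^{2} u^{2} = -8 + 81 u^{2}$)
$G{\left(k \right)} + b{\left(66,-56 \right)} = \left(-8 + 81 \cdot 162^{2}\right) + \left(\frac{1}{66} + 66 \left(-56\right)\right) = \left(-8 + 81 \cdot 26244\right) + \left(\frac{1}{66} - 3696\right) = \left(-8 + 2125764\right) - \frac{243935}{66} = 2125756 - \frac{243935}{66} = \frac{140055961}{66}$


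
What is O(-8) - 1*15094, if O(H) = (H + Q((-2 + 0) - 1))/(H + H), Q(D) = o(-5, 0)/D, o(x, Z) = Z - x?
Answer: -724483/48 ≈ -15093.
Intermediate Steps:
Q(D) = 5/D (Q(D) = (0 - 1*(-5))/D = (0 + 5)/D = 5/D)
O(H) = (-5/3 + H)/(2*H) (O(H) = (H + 5/((-2 + 0) - 1))/(H + H) = (H + 5/(-2 - 1))/((2*H)) = (H + 5/(-3))*(1/(2*H)) = (H + 5*(-⅓))*(1/(2*H)) = (H - 5/3)*(1/(2*H)) = (-5/3 + H)*(1/(2*H)) = (-5/3 + H)/(2*H))
O(-8) - 1*15094 = (⅙)*(-5 + 3*(-8))/(-8) - 1*15094 = (⅙)*(-⅛)*(-5 - 24) - 15094 = (⅙)*(-⅛)*(-29) - 15094 = 29/48 - 15094 = -724483/48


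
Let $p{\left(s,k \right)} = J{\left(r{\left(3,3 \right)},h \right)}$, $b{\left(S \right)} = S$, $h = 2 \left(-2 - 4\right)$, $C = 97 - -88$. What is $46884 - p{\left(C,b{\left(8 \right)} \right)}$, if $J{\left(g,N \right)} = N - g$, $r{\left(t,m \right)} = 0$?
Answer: $46896$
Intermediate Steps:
$C = 185$ ($C = 97 + 88 = 185$)
$h = -12$ ($h = 2 \left(-6\right) = -12$)
$p{\left(s,k \right)} = -12$ ($p{\left(s,k \right)} = -12 - 0 = -12 + 0 = -12$)
$46884 - p{\left(C,b{\left(8 \right)} \right)} = 46884 - -12 = 46884 + 12 = 46896$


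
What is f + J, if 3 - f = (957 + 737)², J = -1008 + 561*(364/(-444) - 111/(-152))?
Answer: -16144767541/5624 ≈ -2.8707e+6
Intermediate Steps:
J = -5951549/5624 (J = -1008 + 561*(364*(-1/444) - 111*(-1/152)) = -1008 + 561*(-91/111 + 111/152) = -1008 + 561*(-1511/16872) = -1008 - 282557/5624 = -5951549/5624 ≈ -1058.2)
f = -2869633 (f = 3 - (957 + 737)² = 3 - 1*1694² = 3 - 1*2869636 = 3 - 2869636 = -2869633)
f + J = -2869633 - 5951549/5624 = -16144767541/5624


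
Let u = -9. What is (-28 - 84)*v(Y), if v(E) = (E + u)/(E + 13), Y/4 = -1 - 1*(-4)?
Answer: -336/25 ≈ -13.440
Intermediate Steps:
Y = 12 (Y = 4*(-1 - 1*(-4)) = 4*(-1 + 4) = 4*3 = 12)
v(E) = (-9 + E)/(13 + E) (v(E) = (E - 9)/(E + 13) = (-9 + E)/(13 + E))
(-28 - 84)*v(Y) = (-28 - 84)*((-9 + 12)/(13 + 12)) = -112*3/25 = -336/25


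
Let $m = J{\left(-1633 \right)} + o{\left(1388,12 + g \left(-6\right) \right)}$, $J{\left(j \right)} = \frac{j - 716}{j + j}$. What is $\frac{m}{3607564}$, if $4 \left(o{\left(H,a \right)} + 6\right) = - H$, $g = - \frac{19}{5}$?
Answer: $- \frac{1150549}{11782304024} \approx -9.7651 \cdot 10^{-5}$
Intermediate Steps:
$g = - \frac{19}{5}$ ($g = \left(-19\right) \frac{1}{5} = - \frac{19}{5} \approx -3.8$)
$o{\left(H,a \right)} = -6 - \frac{H}{4}$ ($o{\left(H,a \right)} = -6 + \frac{\left(-1\right) H}{4} = -6 - \frac{H}{4}$)
$J{\left(j \right)} = \frac{-716 + j}{2 j}$
$m = - \frac{1150549}{3266}$ ($m = \frac{-716 - 1633}{2 \left(-1633\right)} - 353 = \frac{1}{2} \left(- \frac{1}{1633}\right) \left(-2349\right) - 353 = \frac{2349}{3266} - 353 = - \frac{1150549}{3266} \approx -352.28$)
$\frac{m}{3607564} = - \frac{1150549}{3266 \cdot 3607564} = \left(- \frac{1150549}{3266}\right) \frac{1}{3607564} = - \frac{1150549}{11782304024}$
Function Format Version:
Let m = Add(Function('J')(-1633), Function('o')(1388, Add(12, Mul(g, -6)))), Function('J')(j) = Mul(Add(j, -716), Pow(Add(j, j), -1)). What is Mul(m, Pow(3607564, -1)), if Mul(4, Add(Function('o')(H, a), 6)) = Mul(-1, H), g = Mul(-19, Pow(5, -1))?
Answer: Rational(-1150549, 11782304024) ≈ -9.7651e-5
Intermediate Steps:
g = Rational(-19, 5) (g = Mul(-19, Rational(1, 5)) = Rational(-19, 5) ≈ -3.8000)
Function('o')(H, a) = Add(-6, Mul(Rational(-1, 4), H)) (Function('o')(H, a) = Add(-6, Mul(Rational(1, 4), Mul(-1, H))) = Add(-6, Mul(Rational(-1, 4), H)))
Function('J')(j) = Mul(Rational(1, 2), Pow(j, -1), Add(-716, j)) (Function('J')(j) = Mul(Add(-716, j), Pow(Mul(2, j), -1)) = Mul(Add(-716, j), Mul(Rational(1, 2), Pow(j, -1))) = Mul(Rational(1, 2), Pow(j, -1), Add(-716, j)))
m = Rational(-1150549, 3266) (m = Add(Mul(Rational(1, 2), Pow(-1633, -1), Add(-716, -1633)), Add(-6, Mul(Rational(-1, 4), 1388))) = Add(Mul(Rational(1, 2), Rational(-1, 1633), -2349), Add(-6, -347)) = Add(Rational(2349, 3266), -353) = Rational(-1150549, 3266) ≈ -352.28)
Mul(m, Pow(3607564, -1)) = Mul(Rational(-1150549, 3266), Pow(3607564, -1)) = Mul(Rational(-1150549, 3266), Rational(1, 3607564)) = Rational(-1150549, 11782304024)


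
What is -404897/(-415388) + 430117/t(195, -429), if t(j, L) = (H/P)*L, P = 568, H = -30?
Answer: 50743590584659/2673021780 ≈ 18984.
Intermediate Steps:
t(j, L) = -15*L/284 (t(j, L) = (-30/568)*L = (-30*1/568)*L = -15*L/284)
-404897/(-415388) + 430117/t(195, -429) = -404897/(-415388) + 430117/((-15/284*(-429))) = -404897*(-1/415388) + 430117/(6435/284) = 404897/415388 + 430117*(284/6435) = 404897/415388 + 122153228/6435 = 50743590584659/2673021780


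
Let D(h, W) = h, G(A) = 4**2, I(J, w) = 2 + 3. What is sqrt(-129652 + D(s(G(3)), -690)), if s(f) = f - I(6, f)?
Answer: I*sqrt(129641) ≈ 360.06*I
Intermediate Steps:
I(J, w) = 5
G(A) = 16
s(f) = -5 + f (s(f) = f - 1*5 = f - 5 = -5 + f)
sqrt(-129652 + D(s(G(3)), -690)) = sqrt(-129652 + (-5 + 16)) = sqrt(-129652 + 11) = sqrt(-129641) = I*sqrt(129641)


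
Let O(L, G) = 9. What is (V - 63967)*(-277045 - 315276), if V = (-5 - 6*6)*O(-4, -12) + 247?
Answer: 37961260569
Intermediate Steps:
V = -122 (V = (-5 - 6*6)*9 + 247 = (-5 - 36)*9 + 247 = -41*9 + 247 = -369 + 247 = -122)
(V - 63967)*(-277045 - 315276) = (-122 - 63967)*(-277045 - 315276) = -64089*(-592321) = 37961260569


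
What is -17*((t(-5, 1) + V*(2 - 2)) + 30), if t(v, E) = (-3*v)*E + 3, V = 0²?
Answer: -816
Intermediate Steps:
V = 0
t(v, E) = 3 - 3*E*v (t(v, E) = -3*E*v + 3 = 3 - 3*E*v)
-17*((t(-5, 1) + V*(2 - 2)) + 30) = -17*(((3 - 3*1*(-5)) + 0*(2 - 2)) + 30) = -17*(((3 + 15) + 0*0) + 30) = -17*((18 + 0) + 30) = -17*(18 + 30) = -17*48 = -816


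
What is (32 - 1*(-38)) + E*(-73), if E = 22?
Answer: -1536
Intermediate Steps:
(32 - 1*(-38)) + E*(-73) = (32 - 1*(-38)) + 22*(-73) = (32 + 38) - 1606 = 70 - 1606 = -1536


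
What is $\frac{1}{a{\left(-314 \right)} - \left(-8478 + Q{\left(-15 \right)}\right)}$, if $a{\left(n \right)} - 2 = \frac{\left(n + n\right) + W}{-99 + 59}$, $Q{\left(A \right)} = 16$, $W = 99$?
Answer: $\frac{40}{339089} \approx 0.00011796$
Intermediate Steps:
$a{\left(n \right)} = - \frac{19}{40} - \frac{n}{20}$ ($a{\left(n \right)} = 2 + \frac{\left(n + n\right) + 99}{-99 + 59} = 2 + \frac{2 n + 99}{-40} = 2 + \left(99 + 2 n\right) \left(- \frac{1}{40}\right) = 2 - \left(\frac{99}{40} + \frac{n}{20}\right) = - \frac{19}{40} - \frac{n}{20}$)
$\frac{1}{a{\left(-314 \right)} - \left(-8478 + Q{\left(-15 \right)}\right)} = \frac{1}{\left(- \frac{19}{40} - - \frac{157}{10}\right) + \left(8478 - 16\right)} = \frac{1}{\left(- \frac{19}{40} + \frac{157}{10}\right) + \left(8478 - 16\right)} = \frac{1}{\frac{609}{40} + 8462} = \frac{1}{\frac{339089}{40}} = \frac{40}{339089}$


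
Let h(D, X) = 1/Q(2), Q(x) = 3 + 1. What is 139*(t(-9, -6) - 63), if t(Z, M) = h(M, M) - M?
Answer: -31553/4 ≈ -7888.3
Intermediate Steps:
Q(x) = 4
h(D, X) = 1/4
t(Z, M) = 1/4 - M
139*(t(-9, -6) - 63) = 139*((1/4 - 1*(-6)) - 63) = 139*((1/4 + 6) - 63) = 139*(25/4 - 63) = 139*(-227/4) = -31553/4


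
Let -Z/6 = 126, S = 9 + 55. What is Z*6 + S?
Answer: -4472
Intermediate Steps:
S = 64
Z = -756 (Z = -6*126 = -756)
Z*6 + S = -756*6 + 64 = -4536 + 64 = -4472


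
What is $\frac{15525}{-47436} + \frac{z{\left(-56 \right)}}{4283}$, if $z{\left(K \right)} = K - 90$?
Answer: $- \frac{24473077}{67722796} \approx -0.36137$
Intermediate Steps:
$z{\left(K \right)} = -90 + K$
$\frac{15525}{-47436} + \frac{z{\left(-56 \right)}}{4283} = \frac{15525}{-47436} + \frac{-90 - 56}{4283} = 15525 \left(- \frac{1}{47436}\right) - \frac{146}{4283} = - \frac{5175}{15812} - \frac{146}{4283} = - \frac{24473077}{67722796}$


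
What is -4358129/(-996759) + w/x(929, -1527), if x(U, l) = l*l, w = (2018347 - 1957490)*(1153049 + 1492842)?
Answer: 17834364615418286/258241318479 ≈ 69061.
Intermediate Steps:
w = 161020988587 (w = 60857*2645891 = 161020988587)
x(U, l) = l²
-4358129/(-996759) + w/x(929, -1527) = -4358129/(-996759) + 161020988587/((-1527)²) = -4358129*(-1/996759) + 161020988587/2331729 = 4358129/996759 + 161020988587*(1/2331729) = 4358129/996759 + 161020988587/2331729 = 17834364615418286/258241318479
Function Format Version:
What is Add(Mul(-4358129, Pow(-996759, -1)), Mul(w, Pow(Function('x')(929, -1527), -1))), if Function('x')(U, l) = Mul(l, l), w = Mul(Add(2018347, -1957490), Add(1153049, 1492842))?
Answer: Rational(17834364615418286, 258241318479) ≈ 69061.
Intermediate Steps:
w = 161020988587 (w = Mul(60857, 2645891) = 161020988587)
Function('x')(U, l) = Pow(l, 2)
Add(Mul(-4358129, Pow(-996759, -1)), Mul(w, Pow(Function('x')(929, -1527), -1))) = Add(Mul(-4358129, Pow(-996759, -1)), Mul(161020988587, Pow(Pow(-1527, 2), -1))) = Add(Mul(-4358129, Rational(-1, 996759)), Mul(161020988587, Pow(2331729, -1))) = Add(Rational(4358129, 996759), Mul(161020988587, Rational(1, 2331729))) = Add(Rational(4358129, 996759), Rational(161020988587, 2331729)) = Rational(17834364615418286, 258241318479)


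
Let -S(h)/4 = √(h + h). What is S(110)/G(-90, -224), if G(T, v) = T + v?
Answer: 4*√55/157 ≈ 0.18895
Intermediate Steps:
S(h) = -4*√2*√h (S(h) = -4*√(h + h) = -4*√2*√h)
S(110)/G(-90, -224) = (-4*√2*√110)/(-90 - 224) = -8*√55/(-314) = -8*√55*(-1/314) = 4*√55/157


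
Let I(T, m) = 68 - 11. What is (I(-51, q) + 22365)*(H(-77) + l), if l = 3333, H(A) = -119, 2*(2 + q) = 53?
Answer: 72064308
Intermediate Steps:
q = 49/2 (q = -2 + (1/2)*53 = -2 + 53/2 = 49/2 ≈ 24.500)
I(T, m) = 57
(I(-51, q) + 22365)*(H(-77) + l) = (57 + 22365)*(-119 + 3333) = 22422*3214 = 72064308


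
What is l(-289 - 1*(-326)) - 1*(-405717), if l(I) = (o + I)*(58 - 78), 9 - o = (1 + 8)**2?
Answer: 406417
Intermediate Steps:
o = -72 (o = 9 - (1 + 8)**2 = 9 - 1*9**2 = 9 - 1*81 = 9 - 81 = -72)
l(I) = 1440 - 20*I (l(I) = (-72 + I)*(58 - 78) = (-72 + I)*(-20) = 1440 - 20*I)
l(-289 - 1*(-326)) - 1*(-405717) = (1440 - 20*(-289 - 1*(-326))) - 1*(-405717) = (1440 - 20*(-289 + 326)) + 405717 = (1440 - 20*37) + 405717 = (1440 - 740) + 405717 = 700 + 405717 = 406417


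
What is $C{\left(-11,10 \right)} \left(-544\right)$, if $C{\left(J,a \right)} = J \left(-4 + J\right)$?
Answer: $-89760$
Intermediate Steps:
$C{\left(-11,10 \right)} \left(-544\right) = - 11 \left(-4 - 11\right) \left(-544\right) = \left(-11\right) \left(-15\right) \left(-544\right) = 165 \left(-544\right) = -89760$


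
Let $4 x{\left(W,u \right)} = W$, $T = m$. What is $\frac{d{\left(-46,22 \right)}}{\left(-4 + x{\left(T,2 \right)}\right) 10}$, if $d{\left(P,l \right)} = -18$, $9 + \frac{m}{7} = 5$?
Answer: $\frac{9}{55} \approx 0.16364$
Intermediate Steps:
$m = -28$ ($m = -63 + 7 \cdot 5 = -63 + 35 = -28$)
$T = -28$
$x{\left(W,u \right)} = \frac{W}{4}$
$\frac{d{\left(-46,22 \right)}}{\left(-4 + x{\left(T,2 \right)}\right) 10} = - \frac{18}{\left(-4 + \frac{1}{4} \left(-28\right)\right) 10} = - \frac{18}{\left(-4 - 7\right) 10} = - \frac{18}{\left(-11\right) 10} = - \frac{18}{-110} = \left(-18\right) \left(- \frac{1}{110}\right) = \frac{9}{55}$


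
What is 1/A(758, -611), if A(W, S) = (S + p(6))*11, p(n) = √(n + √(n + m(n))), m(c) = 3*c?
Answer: -1/(6721 - 11*√(6 + 2*√6)) ≈ -0.00014960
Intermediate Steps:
p(n) = √(n + 2*√n) (p(n) = √(n + √(n + 3*n)) = √(n + √(4*n)) = √(n + 2*√n))
A(W, S) = 11*S + 11*√(6 + 2*√6) (A(W, S) = (S + √(6 + 2*√6))*11 = 11*S + 11*√(6 + 2*√6))
1/A(758, -611) = 1/(11*(-611) + 11*√(6 + 2*√6)) = 1/(-6721 + 11*√(6 + 2*√6))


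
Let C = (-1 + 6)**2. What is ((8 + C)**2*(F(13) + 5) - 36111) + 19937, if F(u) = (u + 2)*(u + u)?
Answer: 413981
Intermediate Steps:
F(u) = 2*u*(2 + u) (F(u) = (2 + u)*(2*u) = 2*u*(2 + u))
C = 25 (C = 5**2 = 25)
((8 + C)**2*(F(13) + 5) - 36111) + 19937 = ((8 + 25)**2*(2*13*(2 + 13) + 5) - 36111) + 19937 = (33**2*(2*13*15 + 5) - 36111) + 19937 = (1089*(390 + 5) - 36111) + 19937 = (1089*395 - 36111) + 19937 = (430155 - 36111) + 19937 = 394044 + 19937 = 413981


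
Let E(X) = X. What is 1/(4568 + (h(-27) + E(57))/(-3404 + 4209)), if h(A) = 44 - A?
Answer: 805/3677368 ≈ 0.00021891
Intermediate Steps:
1/(4568 + (h(-27) + E(57))/(-3404 + 4209)) = 1/(4568 + ((44 - 1*(-27)) + 57)/(-3404 + 4209)) = 1/(4568 + ((44 + 27) + 57)/805) = 1/(4568 + (71 + 57)*(1/805)) = 1/(4568 + 128*(1/805)) = 1/(4568 + 128/805) = 1/(3677368/805) = 805/3677368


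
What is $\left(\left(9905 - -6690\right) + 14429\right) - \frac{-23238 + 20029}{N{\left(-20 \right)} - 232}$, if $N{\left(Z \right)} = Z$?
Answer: $\frac{7814839}{252} \approx 31011.0$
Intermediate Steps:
$\left(\left(9905 - -6690\right) + 14429\right) - \frac{-23238 + 20029}{N{\left(-20 \right)} - 232} = \left(\left(9905 - -6690\right) + 14429\right) - \frac{-23238 + 20029}{-20 - 232} = \left(\left(9905 + 6690\right) + 14429\right) - - \frac{3209}{-252} = \left(16595 + 14429\right) - \left(-3209\right) \left(- \frac{1}{252}\right) = 31024 - \frac{3209}{252} = \frac{7814839}{252}$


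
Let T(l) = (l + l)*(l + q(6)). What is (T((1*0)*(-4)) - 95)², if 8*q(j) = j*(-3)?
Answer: 9025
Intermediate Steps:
q(j) = -3*j/8 (q(j) = (j*(-3))/8 = (-3*j)/8 = -3*j/8)
T(l) = 2*l*(-9/4 + l) (T(l) = (l + l)*(l - 3/8*6) = (2*l)*(l - 9/4) = (2*l)*(-9/4 + l) = 2*l*(-9/4 + l))
(T((1*0)*(-4)) - 95)² = (((1*0)*(-4))*(-9 + 4*((1*0)*(-4)))/2 - 95)² = ((0*(-4))*(-9 + 4*(0*(-4)))/2 - 95)² = ((½)*0*(-9 + 4*0) - 95)² = ((½)*0*(-9 + 0) - 95)² = ((½)*0*(-9) - 95)² = (0 - 95)² = (-95)² = 9025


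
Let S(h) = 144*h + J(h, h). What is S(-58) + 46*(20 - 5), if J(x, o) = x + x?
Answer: -7778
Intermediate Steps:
J(x, o) = 2*x
S(h) = 146*h (S(h) = 144*h + 2*h = 146*h)
S(-58) + 46*(20 - 5) = 146*(-58) + 46*(20 - 5) = -8468 + 46*15 = -8468 + 690 = -7778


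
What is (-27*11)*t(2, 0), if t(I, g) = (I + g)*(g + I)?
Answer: -1188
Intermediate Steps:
t(I, g) = (I + g)**2 (t(I, g) = (I + g)*(I + g) = (I + g)**2)
(-27*11)*t(2, 0) = (-27*11)*(2 + 0)**2 = -297*2**2 = -297*4 = -1188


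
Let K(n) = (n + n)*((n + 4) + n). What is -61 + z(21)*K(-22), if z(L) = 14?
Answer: 24579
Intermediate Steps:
K(n) = 2*n*(4 + 2*n) (K(n) = (2*n)*((4 + n) + n) = (2*n)*(4 + 2*n) = 2*n*(4 + 2*n))
-61 + z(21)*K(-22) = -61 + 14*(4*(-22)*(2 - 22)) = -61 + 14*(4*(-22)*(-20)) = -61 + 14*1760 = -61 + 24640 = 24579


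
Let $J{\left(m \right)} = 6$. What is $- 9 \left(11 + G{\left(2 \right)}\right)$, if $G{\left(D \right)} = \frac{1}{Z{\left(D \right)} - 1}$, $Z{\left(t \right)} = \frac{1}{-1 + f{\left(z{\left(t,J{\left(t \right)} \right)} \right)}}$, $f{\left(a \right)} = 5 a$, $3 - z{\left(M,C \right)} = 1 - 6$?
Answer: $- \frac{3411}{38} \approx -89.763$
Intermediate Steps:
$z{\left(M,C \right)} = 8$ ($z{\left(M,C \right)} = 3 - \left(1 - 6\right) = 3 - -5 = 3 + 5 = 8$)
$Z{\left(t \right)} = \frac{1}{39}$ ($Z{\left(t \right)} = \frac{1}{-1 + 5 \cdot 8} = \frac{1}{-1 + 40} = \frac{1}{39}$)
$G{\left(D \right)} = - \frac{39}{38}$ ($G{\left(D \right)} = \frac{1}{\frac{1}{39} - 1} = \frac{1}{- \frac{38}{39}} = - \frac{39}{38}$)
$- 9 \left(11 + G{\left(2 \right)}\right) = - 9 \left(11 - \frac{39}{38}\right) = \left(-9\right) \frac{379}{38} = - \frac{3411}{38}$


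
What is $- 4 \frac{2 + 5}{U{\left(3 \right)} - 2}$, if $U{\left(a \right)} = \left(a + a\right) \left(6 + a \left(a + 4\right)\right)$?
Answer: $- \frac{7}{40} \approx -0.175$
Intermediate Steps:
$U{\left(a \right)} = 2 a \left(6 + a \left(4 + a\right)\right)$
$- 4 \frac{2 + 5}{U{\left(3 \right)} - 2} = - 4 \frac{2 + 5}{2 \cdot 3 \left(6 + 3^{2} + 4 \cdot 3\right) - 2} = - 4 \frac{7}{2 \cdot 3 \left(6 + 9 + 12\right) - 2} = - 4 \frac{7}{2 \cdot 3 \cdot 27 - 2} = - 4 \frac{7}{162 - 2} = - 4 \cdot \frac{7}{160} = - 4 \cdot 7 \cdot \frac{1}{160} = \left(-4\right) \frac{7}{160} = - \frac{7}{40}$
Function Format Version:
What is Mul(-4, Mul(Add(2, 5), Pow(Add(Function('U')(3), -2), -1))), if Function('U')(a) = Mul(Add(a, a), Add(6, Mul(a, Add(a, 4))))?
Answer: Rational(-7, 40) ≈ -0.17500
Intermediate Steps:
Function('U')(a) = Mul(2, a, Add(6, Mul(a, Add(4, a)))) (Function('U')(a) = Mul(Mul(2, a), Add(6, Mul(a, Add(4, a)))) = Mul(2, a, Add(6, Mul(a, Add(4, a)))))
Mul(-4, Mul(Add(2, 5), Pow(Add(Function('U')(3), -2), -1))) = Mul(-4, Mul(Add(2, 5), Pow(Add(Mul(2, 3, Add(6, Pow(3, 2), Mul(4, 3))), -2), -1))) = Mul(-4, Mul(7, Pow(Add(Mul(2, 3, Add(6, 9, 12)), -2), -1))) = Mul(-4, Mul(7, Pow(Add(Mul(2, 3, 27), -2), -1))) = Mul(-4, Mul(7, Pow(Add(162, -2), -1))) = Mul(-4, Mul(7, Pow(160, -1))) = Mul(-4, Mul(7, Rational(1, 160))) = Mul(-4, Rational(7, 160)) = Rational(-7, 40)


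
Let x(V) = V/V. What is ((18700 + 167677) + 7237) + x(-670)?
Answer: 193615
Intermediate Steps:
x(V) = 1
((18700 + 167677) + 7237) + x(-670) = ((18700 + 167677) + 7237) + 1 = (186377 + 7237) + 1 = 193614 + 1 = 193615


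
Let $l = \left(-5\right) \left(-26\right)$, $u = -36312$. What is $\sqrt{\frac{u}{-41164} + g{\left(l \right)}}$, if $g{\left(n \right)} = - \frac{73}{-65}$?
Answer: $\frac{\sqrt{897224385395}}{668915} \approx 1.4161$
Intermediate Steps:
$l = 130$
$g{\left(n \right)} = \frac{73}{65}$ ($g{\left(n \right)} = \left(-73\right) \left(- \frac{1}{65}\right) = \frac{73}{65}$)
$\sqrt{\frac{u}{-41164} + g{\left(l \right)}} = \sqrt{- \frac{36312}{-41164} + \frac{73}{65}} = \sqrt{\left(-36312\right) \left(- \frac{1}{41164}\right) + \frac{73}{65}} = \sqrt{\frac{9078}{10291} + \frac{73}{65}} = \sqrt{\frac{1341313}{668915}} = \frac{\sqrt{897224385395}}{668915}$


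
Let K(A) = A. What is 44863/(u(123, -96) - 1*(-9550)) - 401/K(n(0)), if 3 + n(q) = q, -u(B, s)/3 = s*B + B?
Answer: 18021194/133815 ≈ 134.67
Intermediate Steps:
u(B, s) = -3*B - 3*B*s (u(B, s) = -3*(s*B + B) = -3*(B*s + B) = -3*(B + B*s) = -3*B - 3*B*s)
n(q) = -3 + q
44863/(u(123, -96) - 1*(-9550)) - 401/K(n(0)) = 44863/(-3*123*(1 - 96) - 1*(-9550)) - 401/(-3 + 0) = 44863/(-3*123*(-95) + 9550) - 401/(-3) = 44863/(35055 + 9550) - 401*(-⅓) = 44863/44605 + 401/3 = 18021194/133815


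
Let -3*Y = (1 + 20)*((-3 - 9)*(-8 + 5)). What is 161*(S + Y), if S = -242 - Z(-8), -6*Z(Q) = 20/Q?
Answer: -955213/12 ≈ -79601.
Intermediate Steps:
Z(Q) = -10/(3*Q)
S = -2909/12 (S = -242 - (-10)/(3*(-8)) = -242 - (-10)*(-1)/(3*8) = -242 - 1*5/12 = -242 - 5/12 = -2909/12 ≈ -242.42)
Y = -252 (Y = -(1 + 20)*(-3 - 9)*(-8 + 5)/3 = -7*(-12*(-3)) = -7*36 = -⅓*756 = -252)
161*(S + Y) = 161*(-2909/12 - 252) = 161*(-5933/12) = -955213/12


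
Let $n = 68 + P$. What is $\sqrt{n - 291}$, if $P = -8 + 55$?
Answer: $4 i \sqrt{11} \approx 13.266 i$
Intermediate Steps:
$P = 47$
$n = 115$ ($n = 68 + 47 = 115$)
$\sqrt{n - 291} = \sqrt{115 - 291} = \sqrt{-176} = 4 i \sqrt{11}$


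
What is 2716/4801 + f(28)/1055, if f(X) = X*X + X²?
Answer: 10393348/5065055 ≈ 2.0520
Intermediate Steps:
f(X) = 2*X² (f(X) = X² + X² = 2*X²)
2716/4801 + f(28)/1055 = 2716/4801 + (2*28²)/1055 = 2716*(1/4801) + (2*784)*(1/1055) = 2716/4801 + 1568*(1/1055) = 2716/4801 + 1568/1055 = 10393348/5065055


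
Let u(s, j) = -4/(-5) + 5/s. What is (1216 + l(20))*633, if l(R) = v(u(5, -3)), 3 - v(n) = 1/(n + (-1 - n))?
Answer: 772260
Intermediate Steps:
u(s, j) = ⅘ + 5/s (u(s, j) = -4*(-⅕) + 5/s = ⅘ + 5/s)
v(n) = 4 (v(n) = 3 - 1/(n + (-1 - n)) = 3 - 1/(-1) = 3 - 1*(-1) = 3 + 1 = 4)
l(R) = 4
(1216 + l(20))*633 = (1216 + 4)*633 = 1220*633 = 772260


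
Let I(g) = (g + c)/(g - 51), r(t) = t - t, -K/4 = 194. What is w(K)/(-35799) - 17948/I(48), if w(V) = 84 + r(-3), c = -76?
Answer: -22947187/11933 ≈ -1923.0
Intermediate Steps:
K = -776 (K = -4*194 = -776)
r(t) = 0
w(V) = 84 (w(V) = 84 + 0 = 84)
I(g) = (-76 + g)/(-51 + g) (I(g) = (g - 76)/(g - 51) = (-76 + g)/(-51 + g))
w(K)/(-35799) - 17948/I(48) = 84/(-35799) - 17948*(-51 + 48)/(-76 + 48) = 84*(-1/35799) - 17948/(-28/(-3)) = -28/11933 - 17948/((-⅓*(-28))) = -28/11933 - 17948/28/3 = -28/11933 - 17948*3/28 = -28/11933 - 1923 = -22947187/11933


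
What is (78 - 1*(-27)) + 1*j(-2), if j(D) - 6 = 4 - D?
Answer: 117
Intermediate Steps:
j(D) = 10 - D (j(D) = 6 + (4 - D) = 10 - D)
(78 - 1*(-27)) + 1*j(-2) = (78 - 1*(-27)) + 1*(10 - 1*(-2)) = (78 + 27) + 1*(10 + 2) = 105 + 1*12 = 105 + 12 = 117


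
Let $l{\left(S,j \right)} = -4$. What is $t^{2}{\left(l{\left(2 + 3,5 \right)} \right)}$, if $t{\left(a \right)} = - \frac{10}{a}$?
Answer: $\frac{25}{4} \approx 6.25$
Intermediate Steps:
$t^{2}{\left(l{\left(2 + 3,5 \right)} \right)} = \left(- \frac{10}{-4}\right)^{2} = \left(\left(-10\right) \left(- \frac{1}{4}\right)\right)^{2} = \left(\frac{5}{2}\right)^{2} = \frac{25}{4}$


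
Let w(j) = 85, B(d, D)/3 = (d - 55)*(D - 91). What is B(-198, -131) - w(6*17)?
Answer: 168413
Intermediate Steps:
B(d, D) = 3*(-91 + D)*(-55 + d) (B(d, D) = 3*((d - 55)*(D - 91)) = 3*((-55 + d)*(-91 + D)) = 3*((-91 + D)*(-55 + d)) = 3*(-91 + D)*(-55 + d))
B(-198, -131) - w(6*17) = (15015 - 273*(-198) - 165*(-131) + 3*(-131)*(-198)) - 1*85 = (15015 + 54054 + 21615 + 77814) - 85 = 168498 - 85 = 168413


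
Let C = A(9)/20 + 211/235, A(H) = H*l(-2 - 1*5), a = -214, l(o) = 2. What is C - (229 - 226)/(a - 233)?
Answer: 25275/14006 ≈ 1.8046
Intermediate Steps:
A(H) = 2*H (A(H) = H*2 = 2*H)
C = 169/94 (C = (2*9)/20 + 211/235 = 18*(1/20) + 211*(1/235) = 9/10 + 211/235 = 169/94 ≈ 1.7979)
C - (229 - 226)/(a - 233) = 169/94 - (229 - 226)/(-214 - 233) = 169/94 - 3/(-447) = 169/94 - 3*(-1)/447 = 169/94 - 1*(-1/149) = 169/94 + 1/149 = 25275/14006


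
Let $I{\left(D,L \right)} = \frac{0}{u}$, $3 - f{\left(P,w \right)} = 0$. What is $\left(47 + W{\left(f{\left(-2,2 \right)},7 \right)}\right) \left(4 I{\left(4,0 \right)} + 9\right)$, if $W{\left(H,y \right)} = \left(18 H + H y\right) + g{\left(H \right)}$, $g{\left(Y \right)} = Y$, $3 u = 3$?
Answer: $1125$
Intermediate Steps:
$u = 1$ ($u = \frac{1}{3} \cdot 3 = 1$)
$f{\left(P,w \right)} = 3$ ($f{\left(P,w \right)} = 3 - 0 = 3 + 0 = 3$)
$W{\left(H,y \right)} = 19 H + H y$ ($W{\left(H,y \right)} = \left(18 H + H y\right) + H = 19 H + H y$)
$I{\left(D,L \right)} = 0$ ($I{\left(D,L \right)} = \frac{0}{1} = 0 \cdot 1 = 0$)
$\left(47 + W{\left(f{\left(-2,2 \right)},7 \right)}\right) \left(4 I{\left(4,0 \right)} + 9\right) = \left(47 + 3 \left(19 + 7\right)\right) \left(4 \cdot 0 + 9\right) = \left(47 + 3 \cdot 26\right) \left(0 + 9\right) = \left(47 + 78\right) 9 = 125 \cdot 9 = 1125$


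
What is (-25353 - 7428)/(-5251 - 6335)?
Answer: 10927/3862 ≈ 2.8294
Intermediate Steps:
(-25353 - 7428)/(-5251 - 6335) = -32781/(-11586) = -32781*(-1/11586) = 10927/3862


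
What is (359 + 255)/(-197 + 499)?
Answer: 307/151 ≈ 2.0331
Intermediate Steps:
(359 + 255)/(-197 + 499) = 614/302 = 614*(1/302) = 307/151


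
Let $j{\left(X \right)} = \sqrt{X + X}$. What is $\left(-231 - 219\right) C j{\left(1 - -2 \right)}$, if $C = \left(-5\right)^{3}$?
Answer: $56250 \sqrt{6} \approx 1.3778 \cdot 10^{5}$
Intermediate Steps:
$j{\left(X \right)} = \sqrt{2} \sqrt{X}$ ($j{\left(X \right)} = \sqrt{2 X} = \sqrt{2} \sqrt{X}$)
$C = -125$
$\left(-231 - 219\right) C j{\left(1 - -2 \right)} = \left(-231 - 219\right) \left(- 125 \sqrt{2} \sqrt{1 - -2}\right) = - 450 \left(- 125 \sqrt{2} \sqrt{1 + 2}\right) = - 450 \left(- 125 \sqrt{2} \sqrt{3}\right) = - 450 \left(- 125 \sqrt{6}\right) = 56250 \sqrt{6}$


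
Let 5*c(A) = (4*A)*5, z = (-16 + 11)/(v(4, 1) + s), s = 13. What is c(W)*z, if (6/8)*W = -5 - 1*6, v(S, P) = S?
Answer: 880/51 ≈ 17.255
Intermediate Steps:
W = -44/3 (W = 4*(-5 - 1*6)/3 = 4*(-5 - 6)/3 = (4/3)*(-11) = -44/3 ≈ -14.667)
z = -5/17 (z = (-16 + 11)/(4 + 13) = -5/17 ≈ -0.29412)
c(A) = 4*A (c(A) = ((4*A)*5)/5 = (20*A)/5 = 4*A)
c(W)*z = (4*(-44/3))*(-5/17) = -176/3*(-5/17) = 880/51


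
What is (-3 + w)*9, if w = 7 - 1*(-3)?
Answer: 63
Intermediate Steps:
w = 10 (w = 7 + 3 = 10)
(-3 + w)*9 = (-3 + 10)*9 = 7*9 = 63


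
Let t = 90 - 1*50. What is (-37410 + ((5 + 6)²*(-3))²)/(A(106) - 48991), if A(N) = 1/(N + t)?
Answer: -13776414/7152685 ≈ -1.9260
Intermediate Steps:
t = 40 (t = 90 - 50 = 40)
A(N) = 1/(40 + N) (A(N) = 1/(N + 40) = 1/(40 + N))
(-37410 + ((5 + 6)²*(-3))²)/(A(106) - 48991) = (-37410 + ((5 + 6)²*(-3))²)/(1/(40 + 106) - 48991) = (-37410 + (11²*(-3))²)/(1/146 - 48991) = (-37410 + (121*(-3))²)/(1/146 - 48991) = (-37410 + (-363)²)/(-7152685/146) = (-37410 + 131769)*(-146/7152685) = 94359*(-146/7152685) = -13776414/7152685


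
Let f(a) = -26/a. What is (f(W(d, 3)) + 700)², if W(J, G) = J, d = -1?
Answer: 527076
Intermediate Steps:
(f(W(d, 3)) + 700)² = (-26/(-1) + 700)² = (-26*(-1) + 700)² = (26 + 700)² = 726² = 527076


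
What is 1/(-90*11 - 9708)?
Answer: -1/10698 ≈ -9.3475e-5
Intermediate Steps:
1/(-90*11 - 9708) = 1/(-990 - 9708) = 1/(-10698) = -1/10698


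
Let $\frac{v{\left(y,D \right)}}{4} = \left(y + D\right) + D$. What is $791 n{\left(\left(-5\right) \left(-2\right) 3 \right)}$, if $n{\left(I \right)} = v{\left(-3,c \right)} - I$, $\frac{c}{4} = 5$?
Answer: $93338$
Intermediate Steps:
$c = 20$ ($c = 4 \cdot 5 = 20$)
$v{\left(y,D \right)} = 4 y + 8 D$ ($v{\left(y,D \right)} = 4 \left(\left(y + D\right) + D\right) = 4 \left(\left(D + y\right) + D\right) = 4 \left(y + 2 D\right) = 4 y + 8 D$)
$n{\left(I \right)} = 148 - I$ ($n{\left(I \right)} = \left(4 \left(-3\right) + 8 \cdot 20\right) - I = \left(-12 + 160\right) - I = 148 - I$)
$791 n{\left(\left(-5\right) \left(-2\right) 3 \right)} = 791 \left(148 - \left(-5\right) \left(-2\right) 3\right) = 791 \left(148 - 10 \cdot 3\right) = 791 \left(148 - 30\right) = 791 \cdot 118 = 93338$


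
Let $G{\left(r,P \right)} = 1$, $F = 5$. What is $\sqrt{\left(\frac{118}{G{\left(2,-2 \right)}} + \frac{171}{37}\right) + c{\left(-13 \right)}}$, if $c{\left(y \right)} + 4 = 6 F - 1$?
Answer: $\frac{\sqrt{202094}}{37} \approx 12.15$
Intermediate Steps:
$c{\left(y \right)} = 25$ ($c{\left(y \right)} = -4 + \left(6 \cdot 5 - 1\right) = -4 + \left(30 - 1\right) = -4 + 29 = 25$)
$\sqrt{\left(\frac{118}{G{\left(2,-2 \right)}} + \frac{171}{37}\right) + c{\left(-13 \right)}} = \sqrt{\left(\frac{118}{1} + \frac{171}{37}\right) + 25} = \sqrt{\left(118 \cdot 1 + 171 \cdot \frac{1}{37}\right) + 25} = \sqrt{\left(118 + \frac{171}{37}\right) + 25} = \sqrt{\frac{4537}{37} + 25} = \sqrt{\frac{5462}{37}} = \frac{\sqrt{202094}}{37}$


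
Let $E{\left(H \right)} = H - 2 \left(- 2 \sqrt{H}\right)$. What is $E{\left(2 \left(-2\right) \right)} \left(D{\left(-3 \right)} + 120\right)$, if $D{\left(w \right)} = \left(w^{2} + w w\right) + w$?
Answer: $-540 + 1080 i \approx -540.0 + 1080.0 i$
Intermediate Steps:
$D{\left(w \right)} = w + 2 w^{2}$ ($D{\left(w \right)} = \left(w^{2} + w^{2}\right) + w = 2 w^{2} + w = w + 2 w^{2}$)
$E{\left(H \right)} = H + 4 \sqrt{H}$
$E{\left(2 \left(-2\right) \right)} \left(D{\left(-3 \right)} + 120\right) = \left(2 \left(-2\right) + 4 \sqrt{2 \left(-2\right)}\right) \left(- 3 \left(1 + 2 \left(-3\right)\right) + 120\right) = \left(-4 + 4 \sqrt{-4}\right) \left(- 3 \left(1 - 6\right) + 120\right) = \left(-4 + 4 \cdot 2 i\right) \left(\left(-3\right) \left(-5\right) + 120\right) = \left(-4 + 8 i\right) \left(15 + 120\right) = \left(-4 + 8 i\right) 135 = -540 + 1080 i$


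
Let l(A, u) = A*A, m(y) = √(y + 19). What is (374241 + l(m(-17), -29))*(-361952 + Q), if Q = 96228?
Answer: -99445346932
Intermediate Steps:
m(y) = √(19 + y)
l(A, u) = A²
(374241 + l(m(-17), -29))*(-361952 + Q) = (374241 + (√(19 - 17))²)*(-361952 + 96228) = (374241 + (√2)²)*(-265724) = (374241 + 2)*(-265724) = 374243*(-265724) = -99445346932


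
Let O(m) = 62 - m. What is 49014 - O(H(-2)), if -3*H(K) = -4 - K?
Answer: 146858/3 ≈ 48953.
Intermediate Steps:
H(K) = 4/3 + K/3 (H(K) = -(-4 - K)/3 = 4/3 + K/3)
49014 - O(H(-2)) = 49014 - (62 - (4/3 + (⅓)*(-2))) = 49014 - (62 - (4/3 - ⅔)) = 49014 - (62 - 1*⅔) = 49014 - (62 - ⅔) = 49014 - 1*184/3 = 49014 - 184/3 = 146858/3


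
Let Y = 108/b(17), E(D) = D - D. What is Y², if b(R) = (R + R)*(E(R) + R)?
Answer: 2916/83521 ≈ 0.034913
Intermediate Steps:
E(D) = 0
b(R) = 2*R² (b(R) = (R + R)*(0 + R) = (2*R)*R = 2*R²)
Y = 54/289 (Y = 108/((2*17²)) = 108/((2*289)) = 108/578 = 108*(1/578) = 54/289 ≈ 0.18685)
Y² = (54/289)² = 2916/83521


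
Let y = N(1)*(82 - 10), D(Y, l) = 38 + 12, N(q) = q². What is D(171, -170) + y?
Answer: 122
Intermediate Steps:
D(Y, l) = 50
y = 72 (y = 1²*(82 - 10) = 1*72 = 72)
D(171, -170) + y = 50 + 72 = 122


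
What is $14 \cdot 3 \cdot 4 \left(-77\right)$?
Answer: $-12936$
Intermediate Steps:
$14 \cdot 3 \cdot 4 \left(-77\right) = 14 \cdot 12 \left(-77\right) = 168 \left(-77\right) = -12936$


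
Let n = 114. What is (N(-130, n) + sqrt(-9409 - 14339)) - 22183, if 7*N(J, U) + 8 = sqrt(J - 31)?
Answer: -155289/7 + 2*I*sqrt(5937) + I*sqrt(161)/7 ≈ -22184.0 + 155.92*I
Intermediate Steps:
N(J, U) = -8/7 + sqrt(-31 + J)/7 (N(J, U) = -8/7 + sqrt(J - 31)/7 = -8/7 + sqrt(-31 + J)/7)
(N(-130, n) + sqrt(-9409 - 14339)) - 22183 = ((-8/7 + sqrt(-31 - 130)/7) + sqrt(-9409 - 14339)) - 22183 = ((-8/7 + sqrt(-161)/7) + sqrt(-23748)) - 22183 = ((-8/7 + (I*sqrt(161))/7) + 2*I*sqrt(5937)) - 22183 = ((-8/7 + I*sqrt(161)/7) + 2*I*sqrt(5937)) - 22183 = (-8/7 + 2*I*sqrt(5937) + I*sqrt(161)/7) - 22183 = -155289/7 + 2*I*sqrt(5937) + I*sqrt(161)/7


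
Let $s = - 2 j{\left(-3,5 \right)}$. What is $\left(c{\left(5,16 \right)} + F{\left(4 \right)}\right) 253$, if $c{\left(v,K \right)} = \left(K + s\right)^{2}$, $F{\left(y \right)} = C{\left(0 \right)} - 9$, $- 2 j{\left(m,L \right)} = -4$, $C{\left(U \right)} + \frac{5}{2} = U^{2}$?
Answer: $\frac{67045}{2} \approx 33523.0$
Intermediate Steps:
$C{\left(U \right)} = - \frac{5}{2} + U^{2}$
$j{\left(m,L \right)} = 2$ ($j{\left(m,L \right)} = \left(- \frac{1}{2}\right) \left(-4\right) = 2$)
$s = -4$ ($s = \left(-2\right) 2 = -4$)
$F{\left(y \right)} = - \frac{23}{2}$ ($F{\left(y \right)} = \left(- \frac{5}{2} + 0^{2}\right) - 9 = \left(- \frac{5}{2} + 0\right) - 9 = - \frac{5}{2} - 9 = - \frac{23}{2}$)
$c{\left(v,K \right)} = \left(-4 + K\right)^{2}$ ($c{\left(v,K \right)} = \left(K - 4\right)^{2} = \left(-4 + K\right)^{2}$)
$\left(c{\left(5,16 \right)} + F{\left(4 \right)}\right) 253 = \left(\left(-4 + 16\right)^{2} - \frac{23}{2}\right) 253 = \left(12^{2} - \frac{23}{2}\right) 253 = \left(144 - \frac{23}{2}\right) 253 = \frac{265}{2} \cdot 253 = \frac{67045}{2}$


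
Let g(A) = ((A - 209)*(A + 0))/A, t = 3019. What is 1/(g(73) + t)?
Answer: 1/2883 ≈ 0.00034686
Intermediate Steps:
g(A) = -209 + A (g(A) = ((-209 + A)*A)/A = (A*(-209 + A))/A = -209 + A)
1/(g(73) + t) = 1/((-209 + 73) + 3019) = 1/(-136 + 3019) = 1/2883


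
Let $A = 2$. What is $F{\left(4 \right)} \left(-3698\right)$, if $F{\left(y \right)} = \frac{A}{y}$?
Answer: $-1849$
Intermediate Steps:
$F{\left(y \right)} = \frac{2}{y}$
$F{\left(4 \right)} \left(-3698\right) = \frac{2}{4} \left(-3698\right) = 2 \cdot \frac{1}{4} \left(-3698\right) = \frac{1}{2} \left(-3698\right) = -1849$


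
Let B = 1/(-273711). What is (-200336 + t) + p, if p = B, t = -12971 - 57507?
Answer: -74124770755/273711 ≈ -2.7081e+5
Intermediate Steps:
t = -70478
B = -1/273711 ≈ -3.6535e-6
p = -1/273711 ≈ -3.6535e-6
(-200336 + t) + p = (-200336 - 70478) - 1/273711 = -270814 - 1/273711 = -74124770755/273711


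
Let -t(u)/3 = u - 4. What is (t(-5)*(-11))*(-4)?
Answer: 1188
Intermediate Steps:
t(u) = 12 - 3*u (t(u) = -3*(u - 4) = -3*(-4 + u) = 12 - 3*u)
(t(-5)*(-11))*(-4) = ((12 - 3*(-5))*(-11))*(-4) = ((12 + 15)*(-11))*(-4) = (27*(-11))*(-4) = -297*(-4) = 1188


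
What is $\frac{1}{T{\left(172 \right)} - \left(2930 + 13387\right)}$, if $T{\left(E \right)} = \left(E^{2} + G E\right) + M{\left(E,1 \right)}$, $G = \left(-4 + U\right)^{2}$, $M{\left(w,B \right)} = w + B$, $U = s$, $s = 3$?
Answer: $\frac{1}{13612} \approx 7.3465 \cdot 10^{-5}$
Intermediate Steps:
$U = 3$
$M{\left(w,B \right)} = B + w$
$G = 1$ ($G = \left(-4 + 3\right)^{2} = \left(-1\right)^{2} = 1$)
$T{\left(E \right)} = 1 + E^{2} + 2 E$ ($T{\left(E \right)} = \left(E^{2} + 1 E\right) + \left(1 + E\right) = \left(E^{2} + E\right) + \left(1 + E\right) = \left(E + E^{2}\right) + \left(1 + E\right) = 1 + E^{2} + 2 E$)
$\frac{1}{T{\left(172 \right)} - \left(2930 + 13387\right)} = \frac{1}{\left(1 + 172^{2} + 2 \cdot 172\right) - \left(2930 + 13387\right)} = \frac{1}{\left(1 + 29584 + 344\right) - 16317} = \frac{1}{29929 - 16317} = \frac{1}{13612}$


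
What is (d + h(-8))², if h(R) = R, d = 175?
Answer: 27889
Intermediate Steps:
(d + h(-8))² = (175 - 8)² = 167² = 27889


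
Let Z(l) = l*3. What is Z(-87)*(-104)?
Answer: 27144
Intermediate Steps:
Z(l) = 3*l
Z(-87)*(-104) = (3*(-87))*(-104) = -261*(-104) = 27144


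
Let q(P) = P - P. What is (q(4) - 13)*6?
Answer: -78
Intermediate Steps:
q(P) = 0
(q(4) - 13)*6 = (0 - 13)*6 = -13*6 = -78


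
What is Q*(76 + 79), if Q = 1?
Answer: 155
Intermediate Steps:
Q*(76 + 79) = 1*(76 + 79) = 1*155 = 155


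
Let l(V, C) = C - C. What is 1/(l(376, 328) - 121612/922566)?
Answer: -461283/60806 ≈ -7.5861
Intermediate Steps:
l(V, C) = 0
1/(l(376, 328) - 121612/922566) = 1/(0 - 121612/922566) = 1/(0 - 121612*1/922566) = 1/(0 - 60806/461283) = 1/(-60806/461283) = -461283/60806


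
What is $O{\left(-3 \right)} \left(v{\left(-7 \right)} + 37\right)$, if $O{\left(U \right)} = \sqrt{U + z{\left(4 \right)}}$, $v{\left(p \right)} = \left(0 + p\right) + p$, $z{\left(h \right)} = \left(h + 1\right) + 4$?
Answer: $23 \sqrt{6} \approx 56.338$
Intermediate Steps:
$z{\left(h \right)} = 5 + h$ ($z{\left(h \right)} = \left(1 + h\right) + 4 = 5 + h$)
$v{\left(p \right)} = 2 p$ ($v{\left(p \right)} = p + p = 2 p$)
$O{\left(U \right)} = \sqrt{9 + U}$ ($O{\left(U \right)} = \sqrt{U + \left(5 + 4\right)} = \sqrt{U + 9} = \sqrt{9 + U}$)
$O{\left(-3 \right)} \left(v{\left(-7 \right)} + 37\right) = \sqrt{9 - 3} \left(2 \left(-7\right) + 37\right) = \sqrt{6} \left(-14 + 37\right) = \sqrt{6} \cdot 23 = 23 \sqrt{6}$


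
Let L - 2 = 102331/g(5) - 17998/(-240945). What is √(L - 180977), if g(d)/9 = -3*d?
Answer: I*√94953719469757470/722835 ≈ 426.3*I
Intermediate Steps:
g(d) = -27*d (g(d) = 9*(-3*d) = -27*d)
L = -1639243861/2168505 (L = 2 + (102331/((-27*5)) - 17998/(-240945)) = 2 + (102331/(-135) - 17998*(-1/240945)) = 2 + (102331*(-1/135) + 17998/240945) = 2 + (-102331/135 + 17998/240945) = 2 - 1643580871/2168505 = -1639243861/2168505 ≈ -755.93)
√(L - 180977) = √(-1639243861/2168505 - 180977) = √(-394088773246/2168505) = I*√94953719469757470/722835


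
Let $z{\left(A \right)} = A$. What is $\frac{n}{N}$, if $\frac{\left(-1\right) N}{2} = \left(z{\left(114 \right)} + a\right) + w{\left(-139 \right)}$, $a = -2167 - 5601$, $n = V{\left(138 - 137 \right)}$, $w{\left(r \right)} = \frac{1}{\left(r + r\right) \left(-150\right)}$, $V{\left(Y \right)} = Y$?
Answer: $\frac{20850}{319171799} \approx 6.5325 \cdot 10^{-5}$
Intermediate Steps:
$w{\left(r \right)} = - \frac{1}{300 r}$ ($w{\left(r \right)} = \frac{1}{2 r} \left(- \frac{1}{150}\right) = - \frac{1}{300 r}$)
$n = 1$ ($n = 138 - 137 = 1$)
$a = -7768$ ($a = -2167 - 5601 = -7768$)
$N = \frac{319171799}{20850}$ ($N = - 2 \left(\left(114 - 7768\right) - \frac{1}{300 \left(-139\right)}\right) = - 2 \left(-7654 - - \frac{1}{41700}\right) = - 2 \left(-7654 + \frac{1}{41700}\right) = \left(-2\right) \left(- \frac{319171799}{41700}\right) = \frac{319171799}{20850} \approx 15308.0$)
$\frac{n}{N} = 1 \frac{1}{\frac{319171799}{20850}} = 1 \cdot \frac{20850}{319171799} = \frac{20850}{319171799}$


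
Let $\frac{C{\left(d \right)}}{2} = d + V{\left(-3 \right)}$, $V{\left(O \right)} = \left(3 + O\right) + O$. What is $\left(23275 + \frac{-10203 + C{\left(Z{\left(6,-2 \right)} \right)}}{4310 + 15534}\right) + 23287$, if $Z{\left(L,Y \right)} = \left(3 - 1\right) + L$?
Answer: $\frac{923966135}{19844} \approx 46562.0$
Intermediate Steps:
$V{\left(O \right)} = 3 + 2 O$
$Z{\left(L,Y \right)} = 2 + L$
$C{\left(d \right)} = -6 + 2 d$ ($C{\left(d \right)} = 2 \left(d + \left(3 + 2 \left(-3\right)\right)\right) = 2 \left(d + \left(3 - 6\right)\right) = 2 \left(d - 3\right) = 2 \left(-3 + d\right) = -6 + 2 d$)
$\left(23275 + \frac{-10203 + C{\left(Z{\left(6,-2 \right)} \right)}}{4310 + 15534}\right) + 23287 = \left(23275 + \frac{-10203 - \left(6 - 2 \left(2 + 6\right)\right)}{4310 + 15534}\right) + 23287 = \left(23275 + \frac{-10203 + \left(-6 + 2 \cdot 8\right)}{19844}\right) + 23287 = \left(23275 + \left(-10203 + \left(-6 + 16\right)\right) \frac{1}{19844}\right) + 23287 = \left(23275 + \left(-10203 + 10\right) \frac{1}{19844}\right) + 23287 = \left(23275 - \frac{10193}{19844}\right) + 23287 = \frac{461858907}{19844} + 23287 = \frac{923966135}{19844}$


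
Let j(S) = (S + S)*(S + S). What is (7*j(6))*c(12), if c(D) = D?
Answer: 12096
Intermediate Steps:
j(S) = 4*S² (j(S) = (2*S)*(2*S) = 4*S²)
(7*j(6))*c(12) = (7*(4*6²))*12 = (7*(4*36))*12 = (7*144)*12 = 1008*12 = 12096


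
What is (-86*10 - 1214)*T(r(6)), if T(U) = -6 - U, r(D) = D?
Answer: 24888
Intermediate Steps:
(-86*10 - 1214)*T(r(6)) = (-86*10 - 1214)*(-6 - 1*6) = (-860 - 1214)*(-6 - 6) = -2074*(-12) = 24888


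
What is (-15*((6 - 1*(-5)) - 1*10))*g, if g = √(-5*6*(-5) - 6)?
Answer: -180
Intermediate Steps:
g = 12 (g = √(-30*(-5) - 6) = √(150 - 6) = √144 = 12)
(-15*((6 - 1*(-5)) - 1*10))*g = -15*((6 - 1*(-5)) - 1*10)*12 = -15*((6 + 5) - 10)*12 = -15*(11 - 10)*12 = -15*1*12 = -15*12 = -180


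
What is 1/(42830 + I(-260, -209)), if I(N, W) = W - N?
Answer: 1/42881 ≈ 2.3320e-5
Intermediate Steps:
1/(42830 + I(-260, -209)) = 1/(42830 + (-209 - 1*(-260))) = 1/(42830 + (-209 + 260)) = 1/(42830 + 51) = 1/42881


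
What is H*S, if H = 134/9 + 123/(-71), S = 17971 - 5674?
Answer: 34460293/213 ≈ 1.6179e+5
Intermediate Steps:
S = 12297
H = 8407/639 (H = 134*(1/9) + 123*(-1/71) = 134/9 - 123/71 = 8407/639 ≈ 13.156)
H*S = (8407/639)*12297 = 34460293/213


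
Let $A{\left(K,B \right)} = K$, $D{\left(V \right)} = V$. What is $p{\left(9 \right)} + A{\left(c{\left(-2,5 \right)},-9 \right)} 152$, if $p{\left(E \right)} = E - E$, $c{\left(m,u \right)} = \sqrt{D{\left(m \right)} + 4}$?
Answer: $152 \sqrt{2} \approx 214.96$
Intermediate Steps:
$c{\left(m,u \right)} = \sqrt{4 + m}$ ($c{\left(m,u \right)} = \sqrt{m + 4} = \sqrt{4 + m}$)
$p{\left(E \right)} = 0$
$p{\left(9 \right)} + A{\left(c{\left(-2,5 \right)},-9 \right)} 152 = 0 + \sqrt{4 - 2} \cdot 152 = 0 + \sqrt{2} \cdot 152 = 0 + 152 \sqrt{2} = 152 \sqrt{2}$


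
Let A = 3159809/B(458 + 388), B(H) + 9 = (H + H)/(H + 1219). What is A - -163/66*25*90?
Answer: -70742476810/185823 ≈ -3.8070e+5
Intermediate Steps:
B(H) = -9 + 2*H/(1219 + H) (B(H) = -9 + (H + H)/(H + 1219) = -9 + (2*H)/(1219 + H) = -9 + 2*H/(1219 + H))
A = -6525005585/16893 (A = 3159809/(((-10971 - 7*(458 + 388))/(1219 + (458 + 388)))) = 3159809/(((-10971 - 7*846)/(1219 + 846))) = 3159809/(((-10971 - 5922)/2065)) = 3159809/(((1/2065)*(-16893))) = 3159809/(-16893/2065) = 3159809*(-2065/16893) = -6525005585/16893 ≈ -3.8626e+5)
A - -163/66*25*90 = -6525005585/16893 - -163/66*25*90 = -6525005585/16893 - -163*1/66*25*90 = -6525005585/16893 - (-163/66*25)*90 = -6525005585/16893 - (-4075)*90/66 = -6525005585/16893 - 1*(-61125/11) = -6525005585/16893 + 61125/11 = -70742476810/185823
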